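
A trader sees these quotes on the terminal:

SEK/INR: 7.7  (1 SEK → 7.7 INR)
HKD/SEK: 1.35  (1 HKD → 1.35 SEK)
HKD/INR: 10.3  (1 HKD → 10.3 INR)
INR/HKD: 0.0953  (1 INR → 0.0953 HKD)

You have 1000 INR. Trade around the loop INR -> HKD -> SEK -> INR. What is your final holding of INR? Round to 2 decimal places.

990.64

1000 INR × 0.0953 = 95.3 HKD
95.3 HKD × 1.35 = 128.655 SEK
128.655 SEK × 7.7 = 990.6435 INR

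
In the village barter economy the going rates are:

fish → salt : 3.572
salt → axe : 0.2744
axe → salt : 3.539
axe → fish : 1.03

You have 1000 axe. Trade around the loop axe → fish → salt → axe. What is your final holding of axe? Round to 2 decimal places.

1000 axe × 1.03 = 1030 fish
1030 fish × 3.572 = 3679.16 salt
3679.16 salt × 0.2744 = 1009.561504 axe

1009.56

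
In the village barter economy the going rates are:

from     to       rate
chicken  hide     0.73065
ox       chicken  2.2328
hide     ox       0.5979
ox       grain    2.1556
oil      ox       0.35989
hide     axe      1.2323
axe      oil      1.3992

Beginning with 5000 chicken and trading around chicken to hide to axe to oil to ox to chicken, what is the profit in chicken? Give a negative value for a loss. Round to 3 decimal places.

5000 chicken × 0.73065 = 3653.25 hide
3653.25 hide × 1.2323 = 4501.899975 axe
4501.899975 axe × 1.3992 = 6299.05844502 oil
6299.05844502 oil × 0.35989 = 2266.9681437782478 ox
2266.9681437782478 ox × 2.2328 = 5061.68647142807168784 chicken
Net change: 5061.68647142807168784 − 5000 = 61.68647142807168784 chicken

61.686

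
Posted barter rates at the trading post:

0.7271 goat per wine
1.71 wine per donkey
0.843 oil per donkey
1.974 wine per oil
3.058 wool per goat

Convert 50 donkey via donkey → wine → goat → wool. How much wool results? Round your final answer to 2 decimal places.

50 donkey × 1.71 = 85.5 wine
85.5 wine × 0.7271 = 62.16705 goat
62.16705 goat × 3.058 = 190.1068389 wool

190.11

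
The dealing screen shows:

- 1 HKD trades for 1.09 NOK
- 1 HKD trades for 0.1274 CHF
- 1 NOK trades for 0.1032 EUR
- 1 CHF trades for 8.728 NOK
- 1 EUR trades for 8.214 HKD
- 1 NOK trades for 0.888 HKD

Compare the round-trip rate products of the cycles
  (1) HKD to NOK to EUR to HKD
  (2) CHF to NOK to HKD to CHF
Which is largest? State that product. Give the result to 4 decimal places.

0.9874

(1) 1.09 × 0.1032 × 8.214 = 0.92398
(2) 8.728 × 0.888 × 0.1274 = 0.98741
Highest is cycle (2) at 0.9874 (≤1, no arbitrage).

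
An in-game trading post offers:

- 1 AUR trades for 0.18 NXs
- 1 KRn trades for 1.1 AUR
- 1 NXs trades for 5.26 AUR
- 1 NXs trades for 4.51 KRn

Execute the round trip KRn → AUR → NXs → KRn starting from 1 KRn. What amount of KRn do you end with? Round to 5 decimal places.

0.89298

1 KRn × 1.1 = 1.1 AUR
1.1 AUR × 0.18 = 0.198 NXs
0.198 NXs × 4.51 = 0.89298 KRn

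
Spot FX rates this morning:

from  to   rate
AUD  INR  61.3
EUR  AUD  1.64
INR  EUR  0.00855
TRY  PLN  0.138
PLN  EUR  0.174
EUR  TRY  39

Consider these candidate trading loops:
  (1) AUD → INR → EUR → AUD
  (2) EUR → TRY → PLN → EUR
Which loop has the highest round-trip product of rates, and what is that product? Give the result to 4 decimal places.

(1) 61.3 × 0.00855 × 1.64 = 0.85955
(2) 39 × 0.138 × 0.174 = 0.93647
Highest is cycle (2) at 0.9365 (≤1, no arbitrage).

0.9365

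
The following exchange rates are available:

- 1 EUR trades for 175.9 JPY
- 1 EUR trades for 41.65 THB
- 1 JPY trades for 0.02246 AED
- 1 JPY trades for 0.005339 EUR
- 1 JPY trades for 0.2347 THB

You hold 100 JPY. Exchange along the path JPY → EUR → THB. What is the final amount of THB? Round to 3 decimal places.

22.237

100 JPY × 0.005339 = 0.5339 EUR
0.5339 EUR × 41.65 = 22.236935 THB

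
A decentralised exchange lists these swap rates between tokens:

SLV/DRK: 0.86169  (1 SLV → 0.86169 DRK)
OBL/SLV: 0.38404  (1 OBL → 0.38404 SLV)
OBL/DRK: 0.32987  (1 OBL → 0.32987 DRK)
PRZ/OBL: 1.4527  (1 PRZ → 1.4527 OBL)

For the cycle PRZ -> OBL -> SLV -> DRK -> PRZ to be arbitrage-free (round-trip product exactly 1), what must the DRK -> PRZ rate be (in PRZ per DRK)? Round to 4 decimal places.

Known legs of the cycle: 1.4527 × 0.38404 × 0.86169 = 0.48073246327452
For no arbitrage the full-cycle product must be 1, so the missing rate is 1 / 0.48073246327452 ≈ 2.080159.

2.0802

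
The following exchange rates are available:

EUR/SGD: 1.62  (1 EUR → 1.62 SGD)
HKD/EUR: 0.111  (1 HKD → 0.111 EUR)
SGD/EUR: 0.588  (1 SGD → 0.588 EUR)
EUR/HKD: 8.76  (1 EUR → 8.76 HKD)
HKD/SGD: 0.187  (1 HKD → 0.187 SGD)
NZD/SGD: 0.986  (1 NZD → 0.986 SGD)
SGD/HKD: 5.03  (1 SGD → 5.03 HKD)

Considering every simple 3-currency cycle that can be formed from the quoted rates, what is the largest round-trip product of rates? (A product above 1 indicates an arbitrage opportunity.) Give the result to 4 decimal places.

0.9632

SGD→EUR→HKD→SGD: 0.588 × 8.76 × 0.187 = 0.96321
SGD→HKD→EUR→SGD: 5.03 × 0.111 × 1.62 = 0.90449
Maximum is SGD→EUR→HKD→SGD at 0.9632; no arbitrage — every cycle loses value.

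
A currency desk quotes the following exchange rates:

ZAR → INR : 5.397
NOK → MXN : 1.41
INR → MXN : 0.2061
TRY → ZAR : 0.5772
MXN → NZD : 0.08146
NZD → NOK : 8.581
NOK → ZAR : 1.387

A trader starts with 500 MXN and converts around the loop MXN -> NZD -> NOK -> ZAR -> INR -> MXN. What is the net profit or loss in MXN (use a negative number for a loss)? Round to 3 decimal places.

39.212

500 MXN × 0.08146 = 40.73 NZD
40.73 NZD × 8.581 = 349.50413 NOK
349.50413 NOK × 1.387 = 484.76222831 ZAR
484.76222831 ZAR × 5.397 = 2616.26174618907 INR
2616.26174618907 INR × 0.2061 = 539.211545889567327 MXN
Net change: 539.211545889567327 − 500 = 39.211545889567327 MXN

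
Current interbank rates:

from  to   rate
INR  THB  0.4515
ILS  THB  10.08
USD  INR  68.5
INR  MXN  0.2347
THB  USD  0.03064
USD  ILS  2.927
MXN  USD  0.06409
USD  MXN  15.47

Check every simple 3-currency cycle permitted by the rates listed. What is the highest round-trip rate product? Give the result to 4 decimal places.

USD→INR→MXN→USD: 68.5 × 0.2347 × 0.06409 = 1.03037
THB→USD→INR→THB: 0.03064 × 68.5 × 0.4515 = 0.94763
ILS→THB→USD→ILS: 10.08 × 0.03064 × 2.927 = 0.90401
Maximum is USD→INR→MXN→USD at 1.0304; arbitrage exists.

1.0304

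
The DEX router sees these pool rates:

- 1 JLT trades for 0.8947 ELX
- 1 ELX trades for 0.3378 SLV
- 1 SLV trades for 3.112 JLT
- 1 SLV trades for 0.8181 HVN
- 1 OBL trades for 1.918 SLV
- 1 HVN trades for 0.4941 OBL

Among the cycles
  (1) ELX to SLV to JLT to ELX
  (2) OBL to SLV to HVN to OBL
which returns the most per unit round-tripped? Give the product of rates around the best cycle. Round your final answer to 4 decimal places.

(1) 0.3378 × 3.112 × 0.8947 = 0.94054
(2) 1.918 × 0.8181 × 0.4941 = 0.77530
Highest is cycle (1) at 0.9405 (≤1, no arbitrage).

0.9405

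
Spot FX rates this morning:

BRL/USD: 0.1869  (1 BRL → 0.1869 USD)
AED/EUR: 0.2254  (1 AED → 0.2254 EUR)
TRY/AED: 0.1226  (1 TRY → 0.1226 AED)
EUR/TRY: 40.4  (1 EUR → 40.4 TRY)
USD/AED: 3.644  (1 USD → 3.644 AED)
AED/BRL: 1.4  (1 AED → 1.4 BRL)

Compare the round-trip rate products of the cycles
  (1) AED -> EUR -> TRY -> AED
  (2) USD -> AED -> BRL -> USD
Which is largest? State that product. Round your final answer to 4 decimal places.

(1) 0.2254 × 40.4 × 0.1226 = 1.11642
(2) 3.644 × 1.4 × 0.1869 = 0.95349
Highest is cycle (1) at 1.1164 (>1, arbitrage).

1.1164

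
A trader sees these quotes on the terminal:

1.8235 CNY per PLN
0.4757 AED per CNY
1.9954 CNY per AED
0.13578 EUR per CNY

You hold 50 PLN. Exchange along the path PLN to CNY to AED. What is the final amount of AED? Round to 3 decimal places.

50 PLN × 1.8235 = 91.175 CNY
91.175 CNY × 0.4757 = 43.3719475 AED

43.372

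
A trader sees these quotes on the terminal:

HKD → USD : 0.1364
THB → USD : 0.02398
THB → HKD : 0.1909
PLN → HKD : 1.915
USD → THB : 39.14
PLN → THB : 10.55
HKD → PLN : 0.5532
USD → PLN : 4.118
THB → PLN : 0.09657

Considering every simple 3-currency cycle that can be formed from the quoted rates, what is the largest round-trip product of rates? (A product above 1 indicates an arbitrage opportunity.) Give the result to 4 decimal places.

1.1141

HKD→PLN→THB→HKD: 0.5532 × 10.55 × 0.1909 = 1.11414
HKD→USD→PLN→HKD: 0.1364 × 4.118 × 1.915 = 1.07565
USD→PLN→THB→USD: 4.118 × 10.55 × 0.02398 = 1.04181
HKD→USD→THB→HKD: 0.1364 × 39.14 × 0.1909 = 1.01916
Maximum is HKD→PLN→THB→HKD at 1.1141; arbitrage exists.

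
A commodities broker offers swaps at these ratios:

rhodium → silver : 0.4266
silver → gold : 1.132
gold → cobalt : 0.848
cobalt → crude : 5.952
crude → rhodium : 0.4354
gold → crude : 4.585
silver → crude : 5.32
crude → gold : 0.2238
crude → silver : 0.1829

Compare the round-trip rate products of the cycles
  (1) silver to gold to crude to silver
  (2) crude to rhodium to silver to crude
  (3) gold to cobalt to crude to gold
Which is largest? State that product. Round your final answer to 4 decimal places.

1.1296

(1) 1.132 × 4.585 × 0.1829 = 0.94929
(2) 0.4354 × 0.4266 × 5.32 = 0.98815
(3) 0.848 × 5.952 × 0.2238 = 1.12958
Highest is cycle (3) at 1.1296 (>1, arbitrage).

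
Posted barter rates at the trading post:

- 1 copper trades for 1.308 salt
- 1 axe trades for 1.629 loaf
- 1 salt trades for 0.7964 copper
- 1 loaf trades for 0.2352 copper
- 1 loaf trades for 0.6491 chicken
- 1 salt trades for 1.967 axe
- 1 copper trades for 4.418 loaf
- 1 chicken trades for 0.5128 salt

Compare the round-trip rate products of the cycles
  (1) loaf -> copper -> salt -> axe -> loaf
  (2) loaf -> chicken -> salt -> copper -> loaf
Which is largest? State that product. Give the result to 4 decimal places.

1.1712

(1) 0.2352 × 1.308 × 1.967 × 1.629 = 0.98576
(2) 0.6491 × 0.5128 × 0.7964 × 4.418 = 1.17116
Highest is cycle (2) at 1.1712 (>1, arbitrage).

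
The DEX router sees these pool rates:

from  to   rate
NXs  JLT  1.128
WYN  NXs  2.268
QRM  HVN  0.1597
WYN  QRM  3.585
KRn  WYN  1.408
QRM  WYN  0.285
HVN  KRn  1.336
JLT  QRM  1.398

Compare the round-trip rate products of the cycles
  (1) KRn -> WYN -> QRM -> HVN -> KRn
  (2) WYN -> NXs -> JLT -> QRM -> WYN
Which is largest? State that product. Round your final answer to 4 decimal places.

(1) 1.408 × 3.585 × 0.1597 × 1.336 = 1.07697
(2) 2.268 × 1.128 × 1.398 × 0.285 = 1.01931
Highest is cycle (1) at 1.0770 (>1, arbitrage).

1.0770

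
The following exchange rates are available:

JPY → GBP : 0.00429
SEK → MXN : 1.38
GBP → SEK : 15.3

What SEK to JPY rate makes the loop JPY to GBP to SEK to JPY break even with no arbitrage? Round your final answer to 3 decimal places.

Known legs of the cycle: 0.00429 × 15.3 = 0.065637
For no arbitrage the full-cycle product must be 1, so the missing rate is 1 / 0.065637 ≈ 15.23531.

15.235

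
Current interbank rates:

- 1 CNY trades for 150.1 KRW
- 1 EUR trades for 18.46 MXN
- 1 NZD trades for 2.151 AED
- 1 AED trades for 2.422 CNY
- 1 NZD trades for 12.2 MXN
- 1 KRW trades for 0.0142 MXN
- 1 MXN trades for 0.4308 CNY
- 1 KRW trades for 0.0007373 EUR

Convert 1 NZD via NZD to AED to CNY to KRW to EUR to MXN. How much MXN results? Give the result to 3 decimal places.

1 NZD × 2.151 = 2.151 AED
2.151 AED × 2.422 = 5.209722 CNY
5.209722 CNY × 150.1 = 781.9792722 KRW
781.9792722 KRW × 0.0007373 = 0.57655331739306 EUR
0.57655331739306 EUR × 18.46 = 10.6431742390758876 MXN

10.643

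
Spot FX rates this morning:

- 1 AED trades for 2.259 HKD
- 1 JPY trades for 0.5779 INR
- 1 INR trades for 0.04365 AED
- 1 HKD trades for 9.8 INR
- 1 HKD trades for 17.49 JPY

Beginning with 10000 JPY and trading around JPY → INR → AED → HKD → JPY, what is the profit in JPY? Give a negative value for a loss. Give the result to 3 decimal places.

-33.493

10000 JPY × 0.5779 = 5779 INR
5779 INR × 0.04365 = 252.25335 AED
252.25335 AED × 2.259 = 569.84031765 HKD
569.84031765 HKD × 17.49 = 9966.5071556985 JPY
Net change: 9966.5071556985 − 10000 = -33.4928443015 JPY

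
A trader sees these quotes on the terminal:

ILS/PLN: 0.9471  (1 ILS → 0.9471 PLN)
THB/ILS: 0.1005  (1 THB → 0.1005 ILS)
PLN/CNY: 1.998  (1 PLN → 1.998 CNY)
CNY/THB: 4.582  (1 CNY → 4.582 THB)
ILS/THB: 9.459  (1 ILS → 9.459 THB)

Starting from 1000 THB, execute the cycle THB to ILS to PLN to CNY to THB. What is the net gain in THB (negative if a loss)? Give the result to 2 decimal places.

1000 THB × 0.1005 = 100.5 ILS
100.5 ILS × 0.9471 = 95.18355 PLN
95.18355 PLN × 1.998 = 190.1767329 CNY
190.1767329 CNY × 4.582 = 871.3897901478 THB
Net change: 871.3897901478 − 1000 = -128.6102098522 THB

-128.61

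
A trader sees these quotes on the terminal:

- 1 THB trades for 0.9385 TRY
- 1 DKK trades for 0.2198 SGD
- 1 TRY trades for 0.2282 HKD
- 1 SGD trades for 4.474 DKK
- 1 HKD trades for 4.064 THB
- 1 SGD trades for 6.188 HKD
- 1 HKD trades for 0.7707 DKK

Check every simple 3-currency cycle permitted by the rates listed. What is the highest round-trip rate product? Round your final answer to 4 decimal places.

SGD→HKD→DKK→SGD: 6.188 × 0.7707 × 0.2198 = 1.04825
TRY→HKD→THB→TRY: 0.2282 × 4.064 × 0.9385 = 0.87037
Maximum is SGD→HKD→DKK→SGD at 1.0482; arbitrage exists.

1.0482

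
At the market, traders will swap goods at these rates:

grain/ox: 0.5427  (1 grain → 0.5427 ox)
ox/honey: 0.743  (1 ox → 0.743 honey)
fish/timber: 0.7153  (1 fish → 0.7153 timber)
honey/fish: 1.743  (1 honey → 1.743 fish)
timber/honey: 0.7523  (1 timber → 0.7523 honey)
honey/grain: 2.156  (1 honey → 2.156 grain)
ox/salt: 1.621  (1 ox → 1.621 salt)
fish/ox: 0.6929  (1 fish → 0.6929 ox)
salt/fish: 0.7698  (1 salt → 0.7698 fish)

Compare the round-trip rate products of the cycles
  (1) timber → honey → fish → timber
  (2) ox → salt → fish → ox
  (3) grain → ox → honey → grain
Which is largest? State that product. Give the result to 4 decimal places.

(1) 0.7523 × 1.743 × 0.7153 = 0.93794
(2) 1.621 × 0.7698 × 0.6929 = 0.86463
(3) 0.5427 × 0.743 × 2.156 = 0.86936
Highest is cycle (1) at 0.9379 (≤1, no arbitrage).

0.9379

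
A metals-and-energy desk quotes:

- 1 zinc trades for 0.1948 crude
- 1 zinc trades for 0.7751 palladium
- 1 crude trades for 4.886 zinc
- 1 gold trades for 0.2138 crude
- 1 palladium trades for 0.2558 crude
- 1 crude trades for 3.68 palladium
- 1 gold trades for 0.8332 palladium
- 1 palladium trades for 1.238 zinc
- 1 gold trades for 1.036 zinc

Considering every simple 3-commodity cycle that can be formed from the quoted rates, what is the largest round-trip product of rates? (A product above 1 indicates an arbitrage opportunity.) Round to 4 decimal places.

0.9688

crude→zinc→palladium→crude: 4.886 × 0.7751 × 0.2558 = 0.96875
crude→palladium→zinc→crude: 3.68 × 1.238 × 0.1948 = 0.88748
Maximum is crude→zinc→palladium→crude at 0.9688; no arbitrage — every cycle loses value.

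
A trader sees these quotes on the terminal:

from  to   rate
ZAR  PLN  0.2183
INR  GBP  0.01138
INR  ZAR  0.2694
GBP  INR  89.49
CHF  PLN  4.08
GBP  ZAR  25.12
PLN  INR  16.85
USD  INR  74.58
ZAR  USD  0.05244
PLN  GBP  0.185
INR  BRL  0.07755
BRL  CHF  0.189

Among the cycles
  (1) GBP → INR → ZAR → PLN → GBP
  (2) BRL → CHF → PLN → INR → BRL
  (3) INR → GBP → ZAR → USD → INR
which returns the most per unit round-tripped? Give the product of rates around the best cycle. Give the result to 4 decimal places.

(1) 89.49 × 0.2694 × 0.2183 × 0.185 = 0.97364
(2) 0.189 × 4.08 × 16.85 × 0.07755 = 1.00764
(3) 0.01138 × 25.12 × 0.05244 × 74.58 = 1.11801
Highest is cycle (3) at 1.1180 (>1, arbitrage).

1.1180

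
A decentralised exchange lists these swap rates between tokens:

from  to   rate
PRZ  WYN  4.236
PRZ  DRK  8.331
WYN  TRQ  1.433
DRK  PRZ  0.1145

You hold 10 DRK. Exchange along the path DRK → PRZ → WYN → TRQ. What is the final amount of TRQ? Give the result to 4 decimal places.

10 DRK × 0.1145 = 1.145 PRZ
1.145 PRZ × 4.236 = 4.85022 WYN
4.85022 WYN × 1.433 = 6.95036526 TRQ

6.9504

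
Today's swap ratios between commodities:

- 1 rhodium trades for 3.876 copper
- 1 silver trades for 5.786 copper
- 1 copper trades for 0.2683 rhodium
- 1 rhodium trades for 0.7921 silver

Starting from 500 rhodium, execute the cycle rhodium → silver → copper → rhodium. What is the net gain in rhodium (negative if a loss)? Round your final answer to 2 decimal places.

500 rhodium × 0.7921 = 396.05 silver
396.05 silver × 5.786 = 2291.5453 copper
2291.5453 copper × 0.2683 = 614.82160399 rhodium
Net change: 614.82160399 − 500 = 114.82160399 rhodium

114.82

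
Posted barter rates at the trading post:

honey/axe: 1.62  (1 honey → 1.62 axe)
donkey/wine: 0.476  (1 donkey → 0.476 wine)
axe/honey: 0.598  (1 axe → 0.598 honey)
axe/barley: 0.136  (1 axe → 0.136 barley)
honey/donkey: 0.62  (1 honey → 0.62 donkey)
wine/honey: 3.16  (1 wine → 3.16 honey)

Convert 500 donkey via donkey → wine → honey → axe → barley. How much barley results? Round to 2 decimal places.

500 donkey × 0.476 = 238 wine
238 wine × 3.16 = 752.08 honey
752.08 honey × 1.62 = 1218.3696 axe
1218.3696 axe × 0.136 = 165.6982656 barley

165.70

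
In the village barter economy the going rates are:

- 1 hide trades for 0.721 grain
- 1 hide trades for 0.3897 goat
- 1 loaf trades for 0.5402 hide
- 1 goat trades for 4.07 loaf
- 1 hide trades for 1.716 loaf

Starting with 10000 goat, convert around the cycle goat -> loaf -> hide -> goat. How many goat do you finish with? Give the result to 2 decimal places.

8568.00

10000 goat × 4.07 = 40700 loaf
40700 loaf × 0.5402 = 21986.14 hide
21986.14 hide × 0.3897 = 8567.998758 goat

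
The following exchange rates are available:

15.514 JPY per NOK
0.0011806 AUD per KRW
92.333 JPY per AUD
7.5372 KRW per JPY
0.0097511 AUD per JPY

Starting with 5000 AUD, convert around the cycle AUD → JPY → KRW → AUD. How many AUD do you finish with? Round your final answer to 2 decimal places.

5000 AUD × 92.333 = 461665 JPY
461665 JPY × 7.5372 = 3479661.438 KRW
3479661.438 KRW × 0.0011806 = 4108.0882937028 AUD

4108.09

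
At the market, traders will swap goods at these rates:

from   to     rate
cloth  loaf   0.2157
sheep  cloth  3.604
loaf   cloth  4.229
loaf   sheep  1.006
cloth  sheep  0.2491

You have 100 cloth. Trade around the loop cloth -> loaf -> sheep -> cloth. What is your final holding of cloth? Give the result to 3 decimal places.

100 cloth × 0.2157 = 21.57 loaf
21.57 loaf × 1.006 = 21.69942 sheep
21.69942 sheep × 3.604 = 78.20470968 cloth

78.205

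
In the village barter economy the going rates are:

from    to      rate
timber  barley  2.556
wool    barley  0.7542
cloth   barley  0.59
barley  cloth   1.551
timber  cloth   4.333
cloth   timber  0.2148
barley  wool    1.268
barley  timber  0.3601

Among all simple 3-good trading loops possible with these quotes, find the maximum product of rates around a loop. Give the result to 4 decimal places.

0.9206

timber→cloth→barley→timber: 4.333 × 0.59 × 0.3601 = 0.92058
timber→barley→cloth→timber: 2.556 × 1.551 × 0.2148 = 0.85154
Maximum is timber→cloth→barley→timber at 0.9206; no arbitrage — every cycle loses value.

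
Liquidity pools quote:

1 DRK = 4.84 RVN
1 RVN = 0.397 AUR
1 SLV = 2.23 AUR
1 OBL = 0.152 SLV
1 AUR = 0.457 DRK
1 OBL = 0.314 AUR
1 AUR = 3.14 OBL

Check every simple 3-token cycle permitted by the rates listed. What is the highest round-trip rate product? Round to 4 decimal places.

OBL→SLV→AUR→OBL: 0.152 × 2.23 × 3.14 = 1.06433
RVN→AUR→DRK→RVN: 0.397 × 0.457 × 4.84 = 0.87812
Maximum is OBL→SLV→AUR→OBL at 1.0643; arbitrage exists.

1.0643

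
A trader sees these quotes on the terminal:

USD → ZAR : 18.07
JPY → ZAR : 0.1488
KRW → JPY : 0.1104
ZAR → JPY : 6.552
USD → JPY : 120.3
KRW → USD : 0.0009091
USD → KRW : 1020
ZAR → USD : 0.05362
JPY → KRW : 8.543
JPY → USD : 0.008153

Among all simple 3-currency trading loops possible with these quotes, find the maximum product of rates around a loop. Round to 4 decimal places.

0.9653

JPY→USD→ZAR→JPY: 0.008153 × 18.07 × 6.552 = 0.96527
JPY→ZAR→USD→JPY: 0.1488 × 0.05362 × 120.3 = 0.95983
JPY→KRW→USD→JPY: 8.543 × 0.0009091 × 120.3 = 0.93430
JPY→USD→KRW→JPY: 0.008153 × 1020 × 0.1104 = 0.91809
Maximum is JPY→USD→ZAR→JPY at 0.9653; no arbitrage — every cycle loses value.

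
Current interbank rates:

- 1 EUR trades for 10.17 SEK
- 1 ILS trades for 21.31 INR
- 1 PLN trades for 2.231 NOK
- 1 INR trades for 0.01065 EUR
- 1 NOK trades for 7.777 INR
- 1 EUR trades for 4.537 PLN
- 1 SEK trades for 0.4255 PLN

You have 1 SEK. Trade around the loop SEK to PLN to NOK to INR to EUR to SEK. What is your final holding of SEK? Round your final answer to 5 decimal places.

1 SEK × 0.4255 = 0.4255 PLN
0.4255 PLN × 2.231 = 0.9492905 NOK
0.9492905 NOK × 7.777 = 7.3826322185 INR
7.3826322185 INR × 0.01065 = 0.078625033127025 EUR
0.078625033127025 EUR × 10.17 = 0.79961658690184425 SEK

0.79962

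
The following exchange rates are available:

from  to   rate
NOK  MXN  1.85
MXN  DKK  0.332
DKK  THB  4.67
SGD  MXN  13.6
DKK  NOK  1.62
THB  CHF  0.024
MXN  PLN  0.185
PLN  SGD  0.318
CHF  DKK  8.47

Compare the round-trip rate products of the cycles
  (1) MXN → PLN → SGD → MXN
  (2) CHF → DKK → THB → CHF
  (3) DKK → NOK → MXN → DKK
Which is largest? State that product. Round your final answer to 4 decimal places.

(1) 0.185 × 0.318 × 13.6 = 0.80009
(2) 8.47 × 4.67 × 0.024 = 0.94932
(3) 1.62 × 1.85 × 0.332 = 0.99500
Highest is cycle (3) at 0.9950 (≤1, no arbitrage).

0.9950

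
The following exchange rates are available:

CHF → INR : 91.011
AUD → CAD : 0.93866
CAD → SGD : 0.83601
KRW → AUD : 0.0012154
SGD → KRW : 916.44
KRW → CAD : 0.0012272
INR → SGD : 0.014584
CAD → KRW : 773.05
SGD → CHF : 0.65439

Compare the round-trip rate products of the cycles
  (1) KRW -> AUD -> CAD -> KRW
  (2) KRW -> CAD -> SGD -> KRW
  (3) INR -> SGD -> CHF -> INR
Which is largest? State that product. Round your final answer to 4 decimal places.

0.9402

(1) 0.0012154 × 0.93866 × 773.05 = 0.88193
(2) 0.0012272 × 0.83601 × 916.44 = 0.94022
(3) 0.014584 × 0.65439 × 91.011 = 0.86857
Highest is cycle (2) at 0.9402 (≤1, no arbitrage).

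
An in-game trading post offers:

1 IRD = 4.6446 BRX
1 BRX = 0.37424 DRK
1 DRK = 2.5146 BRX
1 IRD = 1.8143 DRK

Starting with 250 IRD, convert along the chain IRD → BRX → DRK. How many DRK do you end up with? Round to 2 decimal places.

250 IRD × 4.6446 = 1161.15 BRX
1161.15 BRX × 0.37424 = 434.548776 DRK

434.55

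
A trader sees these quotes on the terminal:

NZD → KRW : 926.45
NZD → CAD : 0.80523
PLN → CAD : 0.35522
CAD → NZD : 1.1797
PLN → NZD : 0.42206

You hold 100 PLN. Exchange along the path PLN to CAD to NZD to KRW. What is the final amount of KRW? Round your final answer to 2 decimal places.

100 PLN × 0.35522 = 35.522 CAD
35.522 CAD × 1.1797 = 41.9053034 NZD
41.9053034 NZD × 926.45 = 38823.16833493 KRW

38823.17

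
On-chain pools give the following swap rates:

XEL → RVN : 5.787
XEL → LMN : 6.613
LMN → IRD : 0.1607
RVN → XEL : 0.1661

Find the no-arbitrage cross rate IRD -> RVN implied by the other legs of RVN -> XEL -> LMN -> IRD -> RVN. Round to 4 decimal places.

Known legs of the cycle: 0.1661 × 6.613 × 0.1607 = 0.17651598151
For no arbitrage the full-cycle product must be 1, so the missing rate is 1 / 0.17651598151 ≈ 5.665209.

5.6652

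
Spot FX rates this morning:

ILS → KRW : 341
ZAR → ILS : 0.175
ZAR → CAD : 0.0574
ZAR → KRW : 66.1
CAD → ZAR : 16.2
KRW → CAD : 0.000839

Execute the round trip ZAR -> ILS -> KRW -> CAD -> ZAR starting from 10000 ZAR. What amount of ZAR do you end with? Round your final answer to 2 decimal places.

8110.91

10000 ZAR × 0.175 = 1750 ILS
1750 ILS × 341 = 596750 KRW
596750 KRW × 0.000839 = 500.67325 CAD
500.67325 CAD × 16.2 = 8110.90665 ZAR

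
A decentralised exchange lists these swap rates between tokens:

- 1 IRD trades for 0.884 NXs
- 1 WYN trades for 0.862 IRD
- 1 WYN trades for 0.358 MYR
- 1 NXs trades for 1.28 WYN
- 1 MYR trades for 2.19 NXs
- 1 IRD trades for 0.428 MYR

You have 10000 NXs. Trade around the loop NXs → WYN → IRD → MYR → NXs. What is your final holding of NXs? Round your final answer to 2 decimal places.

10342.01

10000 NXs × 1.28 = 12800 WYN
12800 WYN × 0.862 = 11033.6 IRD
11033.6 IRD × 0.428 = 4722.3808 MYR
4722.3808 MYR × 2.19 = 10342.013952 NXs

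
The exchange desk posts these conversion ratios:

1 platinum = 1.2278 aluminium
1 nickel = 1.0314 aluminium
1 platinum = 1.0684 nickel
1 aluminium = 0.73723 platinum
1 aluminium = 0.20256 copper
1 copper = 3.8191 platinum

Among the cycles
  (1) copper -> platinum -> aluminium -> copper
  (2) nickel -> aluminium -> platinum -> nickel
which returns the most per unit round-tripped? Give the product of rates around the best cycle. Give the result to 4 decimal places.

0.9498

(1) 3.8191 × 1.2278 × 0.20256 = 0.94982
(2) 1.0314 × 0.73723 × 1.0684 = 0.81239
Highest is cycle (1) at 0.9498 (≤1, no arbitrage).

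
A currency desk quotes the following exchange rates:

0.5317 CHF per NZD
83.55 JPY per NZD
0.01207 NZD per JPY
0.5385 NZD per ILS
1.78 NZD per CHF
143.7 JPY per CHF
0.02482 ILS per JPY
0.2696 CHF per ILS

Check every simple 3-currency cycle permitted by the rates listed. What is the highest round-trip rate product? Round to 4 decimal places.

ILS→NZD→JPY→ILS: 0.5385 × 83.55 × 0.02482 = 1.11669
ILS→CHF→JPY→ILS: 0.2696 × 143.7 × 0.02482 = 0.96156
JPY→NZD→CHF→JPY: 0.01207 × 0.5317 × 143.7 = 0.92221
Maximum is ILS→NZD→JPY→ILS at 1.1167; arbitrage exists.

1.1167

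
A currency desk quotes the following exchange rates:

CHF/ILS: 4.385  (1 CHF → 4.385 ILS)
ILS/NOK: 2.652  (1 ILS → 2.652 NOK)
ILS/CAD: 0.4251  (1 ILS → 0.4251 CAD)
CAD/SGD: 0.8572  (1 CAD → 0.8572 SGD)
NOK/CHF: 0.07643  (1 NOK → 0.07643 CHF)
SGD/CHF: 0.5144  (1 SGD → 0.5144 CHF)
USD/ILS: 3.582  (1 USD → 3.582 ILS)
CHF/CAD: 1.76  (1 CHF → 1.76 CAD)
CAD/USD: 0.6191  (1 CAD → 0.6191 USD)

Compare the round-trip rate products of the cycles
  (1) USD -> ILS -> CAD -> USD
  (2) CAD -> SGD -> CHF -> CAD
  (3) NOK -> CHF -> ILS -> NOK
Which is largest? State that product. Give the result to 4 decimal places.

0.9427

(1) 3.582 × 0.4251 × 0.6191 = 0.94271
(2) 0.8572 × 0.5144 × 1.76 = 0.77606
(3) 0.07643 × 4.385 × 2.652 = 0.88881
Highest is cycle (1) at 0.9427 (≤1, no arbitrage).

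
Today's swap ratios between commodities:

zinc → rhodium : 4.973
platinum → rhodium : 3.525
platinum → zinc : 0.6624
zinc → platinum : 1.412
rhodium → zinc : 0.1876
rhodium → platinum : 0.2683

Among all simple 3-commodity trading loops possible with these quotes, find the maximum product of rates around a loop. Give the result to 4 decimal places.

rhodium→zinc→platinum→rhodium: 0.1876 × 1.412 × 3.525 = 0.93374
rhodium→platinum→zinc→rhodium: 0.2683 × 0.6624 × 4.973 = 0.88381
Maximum is rhodium→zinc→platinum→rhodium at 0.9337; no arbitrage — every cycle loses value.

0.9337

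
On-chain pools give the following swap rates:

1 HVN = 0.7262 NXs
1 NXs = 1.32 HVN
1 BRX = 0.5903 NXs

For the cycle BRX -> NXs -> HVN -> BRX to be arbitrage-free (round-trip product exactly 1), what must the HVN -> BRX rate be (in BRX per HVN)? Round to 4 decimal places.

1.2834

Known legs of the cycle: 0.5903 × 1.32 = 0.779196
For no arbitrage the full-cycle product must be 1, so the missing rate is 1 / 0.779196 ≈ 1.283374.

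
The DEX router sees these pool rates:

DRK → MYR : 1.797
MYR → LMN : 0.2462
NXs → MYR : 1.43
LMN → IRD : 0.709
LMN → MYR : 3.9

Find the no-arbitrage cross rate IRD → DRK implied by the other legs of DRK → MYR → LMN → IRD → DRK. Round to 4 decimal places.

Known legs of the cycle: 1.797 × 0.2462 × 0.709 = 0.3136767726
For no arbitrage the full-cycle product must be 1, so the missing rate is 1 / 0.3136767726 ≈ 3.187995.

3.1880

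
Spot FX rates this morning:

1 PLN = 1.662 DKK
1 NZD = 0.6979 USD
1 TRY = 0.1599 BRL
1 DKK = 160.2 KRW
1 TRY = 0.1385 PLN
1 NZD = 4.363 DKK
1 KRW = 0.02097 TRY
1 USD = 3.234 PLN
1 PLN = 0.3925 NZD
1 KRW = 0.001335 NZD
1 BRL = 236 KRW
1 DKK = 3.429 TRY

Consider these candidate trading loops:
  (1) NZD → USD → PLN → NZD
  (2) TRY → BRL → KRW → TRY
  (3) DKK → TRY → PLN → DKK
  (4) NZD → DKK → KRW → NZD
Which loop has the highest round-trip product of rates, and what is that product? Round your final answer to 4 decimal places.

0.9331

(1) 0.6979 × 3.234 × 0.3925 = 0.88588
(2) 0.1599 × 236 × 0.02097 = 0.79133
(3) 3.429 × 0.1385 × 1.662 = 0.78931
(4) 4.363 × 160.2 × 0.001335 = 0.93310
Highest is cycle (4) at 0.9331 (≤1, no arbitrage).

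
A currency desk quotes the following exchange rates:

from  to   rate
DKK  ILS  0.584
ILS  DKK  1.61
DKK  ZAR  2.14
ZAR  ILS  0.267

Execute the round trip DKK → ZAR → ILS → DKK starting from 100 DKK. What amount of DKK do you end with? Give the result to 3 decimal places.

100 DKK × 2.14 = 214 ZAR
214 ZAR × 0.267 = 57.138 ILS
57.138 ILS × 1.61 = 91.99218 DKK

91.992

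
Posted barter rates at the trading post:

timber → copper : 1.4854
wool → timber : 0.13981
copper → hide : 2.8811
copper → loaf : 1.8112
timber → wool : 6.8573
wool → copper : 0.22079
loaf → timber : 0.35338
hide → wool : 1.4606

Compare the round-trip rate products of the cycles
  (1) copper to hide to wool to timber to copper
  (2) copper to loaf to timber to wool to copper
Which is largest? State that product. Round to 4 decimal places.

(1) 2.8811 × 1.4606 × 0.13981 × 1.4854 = 0.87392
(2) 1.8112 × 0.35338 × 6.8573 × 0.22079 = 0.96904
Highest is cycle (2) at 0.9690 (≤1, no arbitrage).

0.9690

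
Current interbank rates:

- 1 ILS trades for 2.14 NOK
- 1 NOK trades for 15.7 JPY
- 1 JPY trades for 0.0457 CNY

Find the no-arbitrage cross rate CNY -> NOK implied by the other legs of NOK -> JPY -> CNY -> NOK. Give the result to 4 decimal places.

1.3937

Known legs of the cycle: 15.7 × 0.0457 = 0.71749
For no arbitrage the full-cycle product must be 1, so the missing rate is 1 / 0.71749 ≈ 1.393748.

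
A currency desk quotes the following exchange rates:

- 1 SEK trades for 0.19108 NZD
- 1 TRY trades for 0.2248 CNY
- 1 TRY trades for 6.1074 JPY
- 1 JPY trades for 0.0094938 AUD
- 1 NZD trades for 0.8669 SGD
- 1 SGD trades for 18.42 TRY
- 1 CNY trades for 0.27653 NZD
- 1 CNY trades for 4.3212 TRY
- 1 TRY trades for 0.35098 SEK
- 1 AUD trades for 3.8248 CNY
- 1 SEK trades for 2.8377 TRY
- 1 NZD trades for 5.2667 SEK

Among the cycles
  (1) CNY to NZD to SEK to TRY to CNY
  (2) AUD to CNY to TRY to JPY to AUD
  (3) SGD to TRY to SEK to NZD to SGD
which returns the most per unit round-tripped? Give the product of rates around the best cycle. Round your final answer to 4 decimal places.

(1) 0.27653 × 5.2667 × 2.8377 × 0.2248 = 0.92906
(2) 3.8248 × 4.3212 × 6.1074 × 0.0094938 = 0.95832
(3) 18.42 × 0.35098 × 0.19108 × 0.8669 = 1.07092
Highest is cycle (3) at 1.0709 (>1, arbitrage).

1.0709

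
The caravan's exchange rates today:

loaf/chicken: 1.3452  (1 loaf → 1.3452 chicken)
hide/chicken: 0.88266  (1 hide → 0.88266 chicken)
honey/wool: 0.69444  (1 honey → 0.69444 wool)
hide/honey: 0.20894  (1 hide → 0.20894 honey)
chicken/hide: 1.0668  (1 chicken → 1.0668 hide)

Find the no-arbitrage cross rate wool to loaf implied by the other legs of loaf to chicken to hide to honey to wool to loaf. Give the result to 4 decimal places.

Known legs of the cycle: 1.3452 × 1.0668 × 0.20894 × 0.69444 = 0.208221794231988096
For no arbitrage the full-cycle product must be 1, so the missing rate is 1 / 0.208221794231988096 ≈ 4.802571.

4.8026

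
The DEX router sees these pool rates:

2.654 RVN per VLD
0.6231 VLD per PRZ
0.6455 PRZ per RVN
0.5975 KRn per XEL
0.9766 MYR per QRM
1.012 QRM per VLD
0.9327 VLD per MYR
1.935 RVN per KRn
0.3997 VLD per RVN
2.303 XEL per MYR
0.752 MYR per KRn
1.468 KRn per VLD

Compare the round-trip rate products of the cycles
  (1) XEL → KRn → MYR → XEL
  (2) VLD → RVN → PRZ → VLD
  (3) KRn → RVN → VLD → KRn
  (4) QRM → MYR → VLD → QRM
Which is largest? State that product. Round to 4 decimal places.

1.1354

(1) 0.5975 × 0.752 × 2.303 = 1.03478
(2) 2.654 × 0.6455 × 0.6231 = 1.06747
(3) 1.935 × 0.3997 × 1.468 = 1.13538
(4) 0.9766 × 0.9327 × 1.012 = 0.92181
Highest is cycle (3) at 1.1354 (>1, arbitrage).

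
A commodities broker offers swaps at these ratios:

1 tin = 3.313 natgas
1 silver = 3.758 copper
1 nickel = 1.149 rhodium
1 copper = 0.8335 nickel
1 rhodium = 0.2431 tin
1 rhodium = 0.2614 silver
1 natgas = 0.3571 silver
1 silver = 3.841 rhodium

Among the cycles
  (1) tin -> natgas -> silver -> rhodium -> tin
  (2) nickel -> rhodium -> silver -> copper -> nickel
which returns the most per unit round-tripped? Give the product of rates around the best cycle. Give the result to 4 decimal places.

(1) 3.313 × 0.3571 × 3.841 × 0.2431 = 1.10469
(2) 1.149 × 0.2614 × 3.758 × 0.8335 = 0.94078
Highest is cycle (1) at 1.1047 (>1, arbitrage).

1.1047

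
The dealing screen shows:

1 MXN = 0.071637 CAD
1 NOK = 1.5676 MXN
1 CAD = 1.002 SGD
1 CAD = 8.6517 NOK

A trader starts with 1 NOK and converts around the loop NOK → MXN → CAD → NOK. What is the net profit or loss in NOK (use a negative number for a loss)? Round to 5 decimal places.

1 NOK × 1.5676 = 1.5676 MXN
1.5676 MXN × 0.071637 = 0.1122981612 CAD
0.1122981612 CAD × 8.6517 = 0.97157000125404 NOK
Net change: 0.97157000125404 − 1 = -0.02842999874596 NOK

-0.02843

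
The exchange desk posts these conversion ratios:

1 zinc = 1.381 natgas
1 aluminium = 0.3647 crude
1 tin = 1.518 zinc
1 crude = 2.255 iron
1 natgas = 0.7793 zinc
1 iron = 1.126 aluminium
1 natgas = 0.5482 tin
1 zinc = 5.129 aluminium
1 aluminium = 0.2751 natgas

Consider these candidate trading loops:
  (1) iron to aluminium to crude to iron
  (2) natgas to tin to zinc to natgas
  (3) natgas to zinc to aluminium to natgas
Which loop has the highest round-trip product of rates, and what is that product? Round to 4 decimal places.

(1) 1.126 × 0.3647 × 2.255 = 0.92602
(2) 0.5482 × 1.518 × 1.381 = 1.14922
(3) 0.7793 × 5.129 × 0.2751 = 1.09958
Highest is cycle (2) at 1.1492 (>1, arbitrage).

1.1492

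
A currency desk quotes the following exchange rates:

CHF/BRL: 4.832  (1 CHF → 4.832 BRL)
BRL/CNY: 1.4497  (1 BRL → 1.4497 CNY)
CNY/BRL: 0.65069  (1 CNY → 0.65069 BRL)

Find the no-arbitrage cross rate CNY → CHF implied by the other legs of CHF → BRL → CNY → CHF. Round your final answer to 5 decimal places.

0.14276

Known legs of the cycle: 4.832 × 1.4497 = 7.0049504
For no arbitrage the full-cycle product must be 1, so the missing rate is 1 / 7.0049504 ≈ 0.1427562.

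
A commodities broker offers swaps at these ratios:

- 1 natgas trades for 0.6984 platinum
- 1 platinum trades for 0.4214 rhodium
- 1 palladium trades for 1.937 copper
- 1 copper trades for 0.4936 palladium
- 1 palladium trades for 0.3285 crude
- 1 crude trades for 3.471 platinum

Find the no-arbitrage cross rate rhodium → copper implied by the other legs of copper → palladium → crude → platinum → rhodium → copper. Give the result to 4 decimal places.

Known legs of the cycle: 0.4936 × 0.3285 × 3.471 × 0.4214 = 0.23716995427944
For no arbitrage the full-cycle product must be 1, so the missing rate is 1 / 0.23716995427944 ≈ 4.216386.

4.2164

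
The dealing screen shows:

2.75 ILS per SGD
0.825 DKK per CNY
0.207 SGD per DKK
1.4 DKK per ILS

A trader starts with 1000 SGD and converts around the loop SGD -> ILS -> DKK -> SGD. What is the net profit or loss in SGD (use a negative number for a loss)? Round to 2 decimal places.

-203.05

1000 SGD × 2.75 = 2750 ILS
2750 ILS × 1.4 = 3850 DKK
3850 DKK × 0.207 = 796.95 SGD
Net change: 796.95 − 1000 = -203.05 SGD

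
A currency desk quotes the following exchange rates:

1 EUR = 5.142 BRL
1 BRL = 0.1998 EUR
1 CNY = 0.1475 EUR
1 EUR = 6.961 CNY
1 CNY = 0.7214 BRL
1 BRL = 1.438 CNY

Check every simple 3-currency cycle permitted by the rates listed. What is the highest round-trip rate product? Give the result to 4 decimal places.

1.0906

BRL→CNY→EUR→BRL: 1.438 × 0.1475 × 5.142 = 1.09064
BRL→EUR→CNY→BRL: 0.1998 × 6.961 × 0.7214 = 1.00333
Maximum is BRL→CNY→EUR→BRL at 1.0906; arbitrage exists.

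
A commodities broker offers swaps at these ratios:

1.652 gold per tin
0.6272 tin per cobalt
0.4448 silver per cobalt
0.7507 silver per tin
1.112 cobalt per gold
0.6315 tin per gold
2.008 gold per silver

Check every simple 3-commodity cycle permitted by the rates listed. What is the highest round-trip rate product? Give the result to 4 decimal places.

tin→gold→cobalt→tin: 1.652 × 1.112 × 0.6272 = 1.15218
silver→gold→cobalt→silver: 2.008 × 1.112 × 0.4448 = 0.99319
tin→silver→gold→tin: 0.7507 × 2.008 × 0.6315 = 0.95193
Maximum is tin→gold→cobalt→tin at 1.1522; arbitrage exists.

1.1522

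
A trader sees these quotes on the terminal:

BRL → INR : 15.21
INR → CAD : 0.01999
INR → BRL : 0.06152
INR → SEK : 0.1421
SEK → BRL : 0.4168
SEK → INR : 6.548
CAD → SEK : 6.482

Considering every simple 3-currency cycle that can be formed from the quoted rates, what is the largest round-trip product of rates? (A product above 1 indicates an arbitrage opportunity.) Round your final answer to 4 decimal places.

0.9008

BRL→INR→SEK→BRL: 15.21 × 0.1421 × 0.4168 = 0.90085
CAD→SEK→INR→CAD: 6.482 × 6.548 × 0.01999 = 0.84846
Maximum is BRL→INR→SEK→BRL at 0.9008; no arbitrage — every cycle loses value.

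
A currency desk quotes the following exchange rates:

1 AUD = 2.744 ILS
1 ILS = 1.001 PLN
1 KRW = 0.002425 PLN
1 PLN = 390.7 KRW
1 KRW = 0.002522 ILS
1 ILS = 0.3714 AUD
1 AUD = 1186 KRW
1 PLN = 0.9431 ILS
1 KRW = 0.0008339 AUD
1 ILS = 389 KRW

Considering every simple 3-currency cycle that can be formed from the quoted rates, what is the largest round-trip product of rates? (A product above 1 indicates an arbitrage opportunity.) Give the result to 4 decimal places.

1.1109

AUD→KRW→ILS→AUD: 1186 × 0.002522 × 0.3714 = 1.11089
KRW→ILS→PLN→KRW: 0.002522 × 1.001 × 390.7 = 0.98633
AUD→ILS→KRW→AUD: 2.744 × 389 × 0.0008339 = 0.89012
KRW→PLN→ILS→KRW: 0.002425 × 0.9431 × 389 = 0.88965
Maximum is AUD→KRW→ILS→AUD at 1.1109; arbitrage exists.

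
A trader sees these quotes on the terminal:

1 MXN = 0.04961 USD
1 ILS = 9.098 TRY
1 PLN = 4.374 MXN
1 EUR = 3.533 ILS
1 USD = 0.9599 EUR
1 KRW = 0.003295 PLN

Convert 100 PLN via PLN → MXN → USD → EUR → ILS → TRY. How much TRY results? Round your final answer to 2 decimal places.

669.52

100 PLN × 4.374 = 437.4 MXN
437.4 MXN × 0.04961 = 21.699414 USD
21.699414 USD × 0.9599 = 20.8292674986 EUR
20.8292674986 EUR × 3.533 = 73.5898020725538 ILS
73.5898020725538 ILS × 9.098 = 669.5200192560944724 TRY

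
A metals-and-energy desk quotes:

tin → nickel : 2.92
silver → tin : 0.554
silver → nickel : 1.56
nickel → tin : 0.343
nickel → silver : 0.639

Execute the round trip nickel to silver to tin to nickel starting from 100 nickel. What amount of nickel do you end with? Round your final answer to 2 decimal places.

100 nickel × 0.639 = 63.9 silver
63.9 silver × 0.554 = 35.4006 tin
35.4006 tin × 2.92 = 103.369752 nickel

103.37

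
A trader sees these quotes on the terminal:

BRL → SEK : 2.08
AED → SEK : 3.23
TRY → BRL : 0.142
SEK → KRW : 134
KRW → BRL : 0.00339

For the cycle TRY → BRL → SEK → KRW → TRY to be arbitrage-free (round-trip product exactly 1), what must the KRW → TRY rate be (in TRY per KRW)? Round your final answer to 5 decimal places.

0.02527

Known legs of the cycle: 0.142 × 2.08 × 134 = 39.57824
For no arbitrage the full-cycle product must be 1, so the missing rate is 1 / 39.57824 ≈ 0.0252664.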